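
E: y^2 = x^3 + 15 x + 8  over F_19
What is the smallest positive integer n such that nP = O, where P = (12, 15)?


Compute successive multiples of P until we hit O:
  1P = (12, 15)
  2P = (12, 4)
  3P = O

ord(P) = 3


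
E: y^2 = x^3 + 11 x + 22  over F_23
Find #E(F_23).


For each x in F_23, count y with y^2 = x^3 + 11 x + 22 mod 23:
  x = 2: RHS = 6, y in [11, 12]  -> 2 point(s)
  x = 3: RHS = 13, y in [6, 17]  -> 2 point(s)
  x = 5: RHS = 18, y in [8, 15]  -> 2 point(s)
  x = 8: RHS = 1, y in [1, 22]  -> 2 point(s)
  x = 11: RHS = 2, y in [5, 18]  -> 2 point(s)
  x = 13: RHS = 16, y in [4, 19]  -> 2 point(s)
  x = 16: RHS = 16, y in [4, 19]  -> 2 point(s)
  x = 17: RHS = 16, y in [4, 19]  -> 2 point(s)
  x = 18: RHS = 3, y in [7, 16]  -> 2 point(s)
  x = 19: RHS = 6, y in [11, 12]  -> 2 point(s)
  x = 20: RHS = 8, y in [10, 13]  -> 2 point(s)
Affine points: 22. Add the point at infinity: total = 23.

#E(F_23) = 23


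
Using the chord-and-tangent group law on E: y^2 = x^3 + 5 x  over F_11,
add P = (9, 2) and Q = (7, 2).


P != Q, so use the chord formula.
s = (y2 - y1) / (x2 - x1) = (0) / (9) mod 11 = 0
x3 = s^2 - x1 - x2 mod 11 = 0^2 - 9 - 7 = 6
y3 = s (x1 - x3) - y1 mod 11 = 0 * (9 - 6) - 2 = 9

P + Q = (6, 9)


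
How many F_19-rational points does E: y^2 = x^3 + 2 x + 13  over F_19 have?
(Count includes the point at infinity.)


For each x in F_19, count y with y^2 = x^3 + 2 x + 13 mod 19:
  x = 1: RHS = 16, y in [4, 15]  -> 2 point(s)
  x = 2: RHS = 6, y in [5, 14]  -> 2 point(s)
  x = 4: RHS = 9, y in [3, 16]  -> 2 point(s)
  x = 7: RHS = 9, y in [3, 16]  -> 2 point(s)
  x = 8: RHS = 9, y in [3, 16]  -> 2 point(s)
  x = 9: RHS = 0, y in [0]  -> 1 point(s)
  x = 10: RHS = 7, y in [8, 11]  -> 2 point(s)
  x = 11: RHS = 17, y in [6, 13]  -> 2 point(s)
  x = 12: RHS = 17, y in [6, 13]  -> 2 point(s)
  x = 14: RHS = 11, y in [7, 12]  -> 2 point(s)
  x = 15: RHS = 17, y in [6, 13]  -> 2 point(s)
  x = 17: RHS = 1, y in [1, 18]  -> 2 point(s)
Affine points: 23. Add the point at infinity: total = 24.

#E(F_19) = 24


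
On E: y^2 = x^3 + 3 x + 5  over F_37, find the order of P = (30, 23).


Compute successive multiples of P until we hit O:
  1P = (30, 23)
  2P = (4, 28)
  3P = (24, 10)
  4P = (36, 1)
  5P = (5, 21)
  6P = (1, 3)
  7P = (3, 2)
  8P = (11, 0)
  ... (continuing to 16P)
  16P = O

ord(P) = 16


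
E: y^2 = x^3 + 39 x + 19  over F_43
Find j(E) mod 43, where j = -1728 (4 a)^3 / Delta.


Delta = -16(4 a^3 + 27 b^2) mod 43 = 20
-1728 * (4 a)^3 = -1728 * (4*39)^3 mod 43 = 2
j = 2 * 20^(-1) mod 43 = 13

j = 13 (mod 43)


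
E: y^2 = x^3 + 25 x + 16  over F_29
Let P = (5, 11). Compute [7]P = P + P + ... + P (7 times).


k = 7 = 111_2 (binary, LSB first: 111)
Double-and-add from P = (5, 11):
  bit 0 = 1: acc = O + (5, 11) = (5, 11)
  bit 1 = 1: acc = (5, 11) + (26, 28) = (22, 7)
  bit 2 = 1: acc = (22, 7) + (15, 5) = (27, 4)

7P = (27, 4)


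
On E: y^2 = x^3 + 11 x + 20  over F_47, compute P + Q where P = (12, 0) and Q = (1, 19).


P != Q, so use the chord formula.
s = (y2 - y1) / (x2 - x1) = (19) / (36) mod 47 = 41
x3 = s^2 - x1 - x2 mod 47 = 41^2 - 12 - 1 = 23
y3 = s (x1 - x3) - y1 mod 47 = 41 * (12 - 23) - 0 = 19

P + Q = (23, 19)


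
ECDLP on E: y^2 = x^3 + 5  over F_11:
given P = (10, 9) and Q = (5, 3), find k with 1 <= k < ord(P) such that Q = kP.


Enumerate multiples of P until we hit Q = (5, 3):
  1P = (10, 9)
  2P = (6, 10)
  3P = (4, 6)
  4P = (0, 7)
  5P = (5, 3)
Match found at i = 5.

k = 5


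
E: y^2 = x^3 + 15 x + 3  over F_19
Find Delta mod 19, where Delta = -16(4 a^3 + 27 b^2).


4 a^3 + 27 b^2 = 4*15^3 + 27*3^2 = 13500 + 243 = 13743
Delta = -16 * (13743) = -219888
Delta mod 19 = 18

Delta = 18 (mod 19)


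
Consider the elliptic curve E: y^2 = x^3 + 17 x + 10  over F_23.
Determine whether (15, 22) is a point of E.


Check whether y^2 = x^3 + 17 x + 10 (mod 23) for (x, y) = (15, 22).
LHS: y^2 = 22^2 mod 23 = 1
RHS: x^3 + 17 x + 10 = 15^3 + 17*15 + 10 mod 23 = 6
LHS != RHS

No, not on the curve


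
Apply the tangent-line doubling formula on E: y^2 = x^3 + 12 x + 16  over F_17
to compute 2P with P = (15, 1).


Doubling: s = (3 x1^2 + a) / (2 y1)
s = (3*15^2 + 12) / (2*1) mod 17 = 12
x3 = s^2 - 2 x1 mod 17 = 12^2 - 2*15 = 12
y3 = s (x1 - x3) - y1 mod 17 = 12 * (15 - 12) - 1 = 1

2P = (12, 1)


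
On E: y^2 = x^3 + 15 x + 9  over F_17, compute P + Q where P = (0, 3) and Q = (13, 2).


P != Q, so use the chord formula.
s = (y2 - y1) / (x2 - x1) = (16) / (13) mod 17 = 13
x3 = s^2 - x1 - x2 mod 17 = 13^2 - 0 - 13 = 3
y3 = s (x1 - x3) - y1 mod 17 = 13 * (0 - 3) - 3 = 9

P + Q = (3, 9)


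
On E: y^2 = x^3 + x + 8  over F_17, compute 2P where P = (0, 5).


Doubling: s = (3 x1^2 + a) / (2 y1)
s = (3*0^2 + 1) / (2*5) mod 17 = 12
x3 = s^2 - 2 x1 mod 17 = 12^2 - 2*0 = 8
y3 = s (x1 - x3) - y1 mod 17 = 12 * (0 - 8) - 5 = 1

2P = (8, 1)


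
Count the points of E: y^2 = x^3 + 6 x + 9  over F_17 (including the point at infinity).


For each x in F_17, count y with y^2 = x^3 + 6 x + 9 mod 17:
  x = 0: RHS = 9, y in [3, 14]  -> 2 point(s)
  x = 1: RHS = 16, y in [4, 13]  -> 2 point(s)
  x = 8: RHS = 8, y in [5, 12]  -> 2 point(s)
  x = 10: RHS = 15, y in [7, 10]  -> 2 point(s)
  x = 14: RHS = 15, y in [7, 10]  -> 2 point(s)
  x = 16: RHS = 2, y in [6, 11]  -> 2 point(s)
Affine points: 12. Add the point at infinity: total = 13.

#E(F_17) = 13


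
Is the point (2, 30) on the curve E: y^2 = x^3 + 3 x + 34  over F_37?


Check whether y^2 = x^3 + 3 x + 34 (mod 37) for (x, y) = (2, 30).
LHS: y^2 = 30^2 mod 37 = 12
RHS: x^3 + 3 x + 34 = 2^3 + 3*2 + 34 mod 37 = 11
LHS != RHS

No, not on the curve


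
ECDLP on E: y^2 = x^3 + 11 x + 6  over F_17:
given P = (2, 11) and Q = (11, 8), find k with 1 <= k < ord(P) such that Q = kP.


Enumerate multiples of P until we hit Q = (11, 8):
  1P = (2, 11)
  2P = (9, 1)
  3P = (7, 1)
  4P = (12, 9)
  5P = (1, 16)
  6P = (5, 4)
  7P = (6, 4)
  8P = (11, 9)
  9P = (3, 10)
  10P = (13, 0)
  11P = (3, 7)
  12P = (11, 8)
Match found at i = 12.

k = 12


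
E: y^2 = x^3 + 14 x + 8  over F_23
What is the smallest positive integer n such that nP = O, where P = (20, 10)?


Compute successive multiples of P until we hit O:
  1P = (20, 10)
  2P = (19, 7)
  3P = (16, 2)
  4P = (14, 2)
  5P = (1, 0)
  6P = (14, 21)
  7P = (16, 21)
  8P = (19, 16)
  ... (continuing to 10P)
  10P = O

ord(P) = 10


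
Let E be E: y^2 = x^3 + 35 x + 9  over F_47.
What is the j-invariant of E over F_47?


Delta = -16(4 a^3 + 27 b^2) mod 47 = 24
-1728 * (4 a)^3 = -1728 * (4*35)^3 mod 47 = 36
j = 36 * 24^(-1) mod 47 = 25

j = 25 (mod 47)


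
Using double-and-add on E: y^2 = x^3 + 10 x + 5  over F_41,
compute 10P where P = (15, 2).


k = 10 = 1010_2 (binary, LSB first: 0101)
Double-and-add from P = (15, 2):
  bit 0 = 0: acc unchanged = O
  bit 1 = 1: acc = O + (20, 13) = (20, 13)
  bit 2 = 0: acc unchanged = (20, 13)
  bit 3 = 1: acc = (20, 13) + (19, 17) = (18, 20)

10P = (18, 20)


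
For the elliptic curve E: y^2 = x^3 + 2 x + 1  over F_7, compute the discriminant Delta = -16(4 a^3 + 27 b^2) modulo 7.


4 a^3 + 27 b^2 = 4*2^3 + 27*1^2 = 32 + 27 = 59
Delta = -16 * (59) = -944
Delta mod 7 = 1

Delta = 1 (mod 7)


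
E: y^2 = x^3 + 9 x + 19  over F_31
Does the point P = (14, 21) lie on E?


Check whether y^2 = x^3 + 9 x + 19 (mod 31) for (x, y) = (14, 21).
LHS: y^2 = 21^2 mod 31 = 7
RHS: x^3 + 9 x + 19 = 14^3 + 9*14 + 19 mod 31 = 6
LHS != RHS

No, not on the curve


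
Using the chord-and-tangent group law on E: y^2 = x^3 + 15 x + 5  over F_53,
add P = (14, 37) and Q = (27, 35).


P != Q, so use the chord formula.
s = (y2 - y1) / (x2 - x1) = (51) / (13) mod 53 = 8
x3 = s^2 - x1 - x2 mod 53 = 8^2 - 14 - 27 = 23
y3 = s (x1 - x3) - y1 mod 53 = 8 * (14 - 23) - 37 = 50

P + Q = (23, 50)


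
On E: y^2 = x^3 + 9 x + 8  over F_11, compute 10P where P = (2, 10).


k = 10 = 1010_2 (binary, LSB first: 0101)
Double-and-add from P = (2, 10):
  bit 0 = 0: acc unchanged = O
  bit 1 = 1: acc = O + (10, 8) = (10, 8)
  bit 2 = 0: acc unchanged = (10, 8)
  bit 3 = 1: acc = (10, 8) + (4, 8) = (8, 3)

10P = (8, 3)


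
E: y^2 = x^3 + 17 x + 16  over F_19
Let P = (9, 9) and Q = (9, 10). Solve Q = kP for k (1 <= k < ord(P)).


Enumerate multiples of P until we hit Q = (9, 10):
  1P = (9, 9)
  2P = (18, 13)
  3P = (18, 6)
  4P = (9, 10)
Match found at i = 4.

k = 4


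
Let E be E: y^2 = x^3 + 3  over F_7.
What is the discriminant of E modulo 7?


4 a^3 + 27 b^2 = 4*0^3 + 27*3^2 = 0 + 243 = 243
Delta = -16 * (243) = -3888
Delta mod 7 = 4

Delta = 4 (mod 7)


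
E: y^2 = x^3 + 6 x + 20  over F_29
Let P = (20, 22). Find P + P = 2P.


Doubling: s = (3 x1^2 + a) / (2 y1)
s = (3*20^2 + 6) / (2*22) mod 29 = 5
x3 = s^2 - 2 x1 mod 29 = 5^2 - 2*20 = 14
y3 = s (x1 - x3) - y1 mod 29 = 5 * (20 - 14) - 22 = 8

2P = (14, 8)


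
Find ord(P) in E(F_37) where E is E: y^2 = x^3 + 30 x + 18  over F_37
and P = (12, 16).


Compute successive multiples of P until we hit O:
  1P = (12, 16)
  2P = (23, 31)
  3P = (6, 9)
  4P = (7, 33)
  5P = (34, 7)
  6P = (18, 10)
  7P = (8, 17)
  8P = (24, 24)
  ... (continuing to 32P)
  32P = O

ord(P) = 32


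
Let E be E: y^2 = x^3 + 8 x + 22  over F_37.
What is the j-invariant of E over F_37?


Delta = -16(4 a^3 + 27 b^2) mod 37 = 13
-1728 * (4 a)^3 = -1728 * (4*8)^3 mod 37 = 31
j = 31 * 13^(-1) mod 37 = 28

j = 28 (mod 37)


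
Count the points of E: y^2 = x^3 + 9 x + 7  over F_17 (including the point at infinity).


For each x in F_17, count y with y^2 = x^3 + 9 x + 7 mod 17:
  x = 1: RHS = 0, y in [0]  -> 1 point(s)
  x = 2: RHS = 16, y in [4, 13]  -> 2 point(s)
  x = 8: RHS = 13, y in [8, 9]  -> 2 point(s)
  x = 9: RHS = 1, y in [1, 16]  -> 2 point(s)
  x = 10: RHS = 9, y in [3, 14]  -> 2 point(s)
  x = 11: RHS = 9, y in [3, 14]  -> 2 point(s)
  x = 13: RHS = 9, y in [3, 14]  -> 2 point(s)
  x = 14: RHS = 4, y in [2, 15]  -> 2 point(s)
  x = 15: RHS = 15, y in [7, 10]  -> 2 point(s)
Affine points: 17. Add the point at infinity: total = 18.

#E(F_17) = 18


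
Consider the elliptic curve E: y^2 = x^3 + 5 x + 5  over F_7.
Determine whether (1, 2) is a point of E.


Check whether y^2 = x^3 + 5 x + 5 (mod 7) for (x, y) = (1, 2).
LHS: y^2 = 2^2 mod 7 = 4
RHS: x^3 + 5 x + 5 = 1^3 + 5*1 + 5 mod 7 = 4
LHS = RHS

Yes, on the curve


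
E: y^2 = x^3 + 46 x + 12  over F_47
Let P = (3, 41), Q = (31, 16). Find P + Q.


P != Q, so use the chord formula.
s = (y2 - y1) / (x2 - x1) = (22) / (28) mod 47 = 31
x3 = s^2 - x1 - x2 mod 47 = 31^2 - 3 - 31 = 34
y3 = s (x1 - x3) - y1 mod 47 = 31 * (3 - 34) - 41 = 32

P + Q = (34, 32)


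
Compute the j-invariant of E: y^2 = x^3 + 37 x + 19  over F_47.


Delta = -16(4 a^3 + 27 b^2) mod 47 = 27
-1728 * (4 a)^3 = -1728 * (4*37)^3 mod 47 = 13
j = 13 * 27^(-1) mod 47 = 44

j = 44 (mod 47)


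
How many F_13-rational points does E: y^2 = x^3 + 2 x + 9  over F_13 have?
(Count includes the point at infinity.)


For each x in F_13, count y with y^2 = x^3 + 2 x + 9 mod 13:
  x = 0: RHS = 9, y in [3, 10]  -> 2 point(s)
  x = 1: RHS = 12, y in [5, 8]  -> 2 point(s)
  x = 3: RHS = 3, y in [4, 9]  -> 2 point(s)
  x = 4: RHS = 3, y in [4, 9]  -> 2 point(s)
  x = 5: RHS = 1, y in [1, 12]  -> 2 point(s)
  x = 6: RHS = 3, y in [4, 9]  -> 2 point(s)
  x = 8: RHS = 4, y in [2, 11]  -> 2 point(s)
  x = 11: RHS = 10, y in [6, 7]  -> 2 point(s)
Affine points: 16. Add the point at infinity: total = 17.

#E(F_13) = 17


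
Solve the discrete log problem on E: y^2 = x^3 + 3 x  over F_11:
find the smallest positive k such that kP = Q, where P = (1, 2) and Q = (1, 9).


Enumerate multiples of P until we hit Q = (1, 9):
  1P = (1, 2)
  2P = (3, 6)
  3P = (0, 0)
  4P = (3, 5)
  5P = (1, 9)
Match found at i = 5.

k = 5


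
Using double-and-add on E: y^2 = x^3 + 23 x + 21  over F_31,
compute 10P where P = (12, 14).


k = 10 = 1010_2 (binary, LSB first: 0101)
Double-and-add from P = (12, 14):
  bit 0 = 0: acc unchanged = O
  bit 1 = 1: acc = O + (25, 15) = (25, 15)
  bit 2 = 0: acc unchanged = (25, 15)
  bit 3 = 1: acc = (25, 15) + (18, 25) = (28, 7)

10P = (28, 7)


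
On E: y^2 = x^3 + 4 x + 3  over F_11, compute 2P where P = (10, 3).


Doubling: s = (3 x1^2 + a) / (2 y1)
s = (3*10^2 + 4) / (2*3) mod 11 = 3
x3 = s^2 - 2 x1 mod 11 = 3^2 - 2*10 = 0
y3 = s (x1 - x3) - y1 mod 11 = 3 * (10 - 0) - 3 = 5

2P = (0, 5)


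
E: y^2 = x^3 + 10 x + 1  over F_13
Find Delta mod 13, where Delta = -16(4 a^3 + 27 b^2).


4 a^3 + 27 b^2 = 4*10^3 + 27*1^2 = 4000 + 27 = 4027
Delta = -16 * (4027) = -64432
Delta mod 13 = 9

Delta = 9 (mod 13)


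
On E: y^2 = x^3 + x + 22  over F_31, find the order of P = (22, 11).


Compute successive multiples of P until we hit O:
  1P = (22, 11)
  2P = (27, 4)
  3P = (10, 28)
  4P = (15, 23)
  5P = (2, 30)
  6P = (21, 2)
  7P = (7, 0)
  8P = (21, 29)
  ... (continuing to 14P)
  14P = O

ord(P) = 14


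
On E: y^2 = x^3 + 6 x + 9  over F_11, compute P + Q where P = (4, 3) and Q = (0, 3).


P != Q, so use the chord formula.
s = (y2 - y1) / (x2 - x1) = (0) / (7) mod 11 = 0
x3 = s^2 - x1 - x2 mod 11 = 0^2 - 4 - 0 = 7
y3 = s (x1 - x3) - y1 mod 11 = 0 * (4 - 7) - 3 = 8

P + Q = (7, 8)


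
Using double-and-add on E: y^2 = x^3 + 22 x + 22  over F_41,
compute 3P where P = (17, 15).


k = 3 = 11_2 (binary, LSB first: 11)
Double-and-add from P = (17, 15):
  bit 0 = 1: acc = O + (17, 15) = (17, 15)
  bit 1 = 1: acc = (17, 15) + (25, 24) = (15, 18)

3P = (15, 18)


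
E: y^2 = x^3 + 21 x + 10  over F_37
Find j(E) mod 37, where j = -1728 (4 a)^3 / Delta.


Delta = -16(4 a^3 + 27 b^2) mod 37 = 15
-1728 * (4 a)^3 = -1728 * (4*21)^3 mod 37 = 11
j = 11 * 15^(-1) mod 37 = 18

j = 18 (mod 37)


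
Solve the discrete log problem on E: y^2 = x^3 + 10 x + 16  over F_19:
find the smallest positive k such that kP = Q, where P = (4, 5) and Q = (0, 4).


Enumerate multiples of P until we hit Q = (0, 4):
  1P = (4, 5)
  2P = (15, 11)
  3P = (16, 4)
  4P = (6, 11)
  5P = (18, 10)
  6P = (17, 8)
  7P = (3, 4)
  8P = (13, 5)
  9P = (2, 14)
  10P = (0, 15)
  11P = (7, 12)
  12P = (5, 18)
  13P = (8, 0)
  14P = (5, 1)
  15P = (7, 7)
  16P = (0, 4)
Match found at i = 16.

k = 16


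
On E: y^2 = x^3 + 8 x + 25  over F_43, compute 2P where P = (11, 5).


Doubling: s = (3 x1^2 + a) / (2 y1)
s = (3*11^2 + 8) / (2*5) mod 43 = 7
x3 = s^2 - 2 x1 mod 43 = 7^2 - 2*11 = 27
y3 = s (x1 - x3) - y1 mod 43 = 7 * (11 - 27) - 5 = 12

2P = (27, 12)


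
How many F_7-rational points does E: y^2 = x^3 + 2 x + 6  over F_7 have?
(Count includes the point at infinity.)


For each x in F_7, count y with y^2 = x^3 + 2 x + 6 mod 7:
  x = 1: RHS = 2, y in [3, 4]  -> 2 point(s)
  x = 2: RHS = 4, y in [2, 5]  -> 2 point(s)
  x = 3: RHS = 4, y in [2, 5]  -> 2 point(s)
  x = 4: RHS = 1, y in [1, 6]  -> 2 point(s)
  x = 5: RHS = 1, y in [1, 6]  -> 2 point(s)
Affine points: 10. Add the point at infinity: total = 11.

#E(F_7) = 11


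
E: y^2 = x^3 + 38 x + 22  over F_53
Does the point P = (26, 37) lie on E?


Check whether y^2 = x^3 + 38 x + 22 (mod 53) for (x, y) = (26, 37).
LHS: y^2 = 37^2 mod 53 = 44
RHS: x^3 + 38 x + 22 = 26^3 + 38*26 + 22 mod 53 = 36
LHS != RHS

No, not on the curve


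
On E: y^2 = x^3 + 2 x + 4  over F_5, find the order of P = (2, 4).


Compute successive multiples of P until we hit O:
  1P = (2, 4)
  2P = (0, 2)
  3P = (4, 4)
  4P = (4, 1)
  5P = (0, 3)
  6P = (2, 1)
  7P = O

ord(P) = 7


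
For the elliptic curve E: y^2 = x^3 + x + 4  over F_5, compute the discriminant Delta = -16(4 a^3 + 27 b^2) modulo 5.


4 a^3 + 27 b^2 = 4*1^3 + 27*4^2 = 4 + 432 = 436
Delta = -16 * (436) = -6976
Delta mod 5 = 4

Delta = 4 (mod 5)


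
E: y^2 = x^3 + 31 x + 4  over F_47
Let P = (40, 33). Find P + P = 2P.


Doubling: s = (3 x1^2 + a) / (2 y1)
s = (3*40^2 + 31) / (2*33) mod 47 = 44
x3 = s^2 - 2 x1 mod 47 = 44^2 - 2*40 = 23
y3 = s (x1 - x3) - y1 mod 47 = 44 * (40 - 23) - 33 = 10

2P = (23, 10)


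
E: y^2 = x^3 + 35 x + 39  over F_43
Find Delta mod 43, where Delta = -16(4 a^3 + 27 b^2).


4 a^3 + 27 b^2 = 4*35^3 + 27*39^2 = 171500 + 41067 = 212567
Delta = -16 * (212567) = -3401072
Delta mod 43 = 13

Delta = 13 (mod 43)


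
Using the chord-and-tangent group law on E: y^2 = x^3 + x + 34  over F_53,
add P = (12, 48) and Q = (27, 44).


P != Q, so use the chord formula.
s = (y2 - y1) / (x2 - x1) = (49) / (15) mod 53 = 28
x3 = s^2 - x1 - x2 mod 53 = 28^2 - 12 - 27 = 3
y3 = s (x1 - x3) - y1 mod 53 = 28 * (12 - 3) - 48 = 45

P + Q = (3, 45)


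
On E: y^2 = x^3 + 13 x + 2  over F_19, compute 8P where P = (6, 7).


k = 8 = 1000_2 (binary, LSB first: 0001)
Double-and-add from P = (6, 7):
  bit 0 = 0: acc unchanged = O
  bit 1 = 0: acc unchanged = O
  bit 2 = 0: acc unchanged = O
  bit 3 = 1: acc = O + (1, 4) = (1, 4)

8P = (1, 4)


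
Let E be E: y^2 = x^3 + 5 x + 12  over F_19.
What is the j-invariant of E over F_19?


Delta = -16(4 a^3 + 27 b^2) mod 19 = 16
-1728 * (4 a)^3 = -1728 * (4*5)^3 mod 19 = 1
j = 1 * 16^(-1) mod 19 = 6

j = 6 (mod 19)


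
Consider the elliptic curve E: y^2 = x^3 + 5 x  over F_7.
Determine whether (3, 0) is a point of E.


Check whether y^2 = x^3 + 5 x + 0 (mod 7) for (x, y) = (3, 0).
LHS: y^2 = 0^2 mod 7 = 0
RHS: x^3 + 5 x + 0 = 3^3 + 5*3 + 0 mod 7 = 0
LHS = RHS

Yes, on the curve


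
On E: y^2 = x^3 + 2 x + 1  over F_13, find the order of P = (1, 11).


Compute successive multiples of P until we hit O:
  1P = (1, 11)
  2P = (2, 0)
  3P = (1, 2)
  4P = O

ord(P) = 4


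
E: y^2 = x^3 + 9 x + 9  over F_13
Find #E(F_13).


For each x in F_13, count y with y^2 = x^3 + 9 x + 9 mod 13:
  x = 0: RHS = 9, y in [3, 10]  -> 2 point(s)
  x = 2: RHS = 9, y in [3, 10]  -> 2 point(s)
  x = 5: RHS = 10, y in [6, 7]  -> 2 point(s)
  x = 7: RHS = 12, y in [5, 8]  -> 2 point(s)
  x = 9: RHS = 0, y in [0]  -> 1 point(s)
  x = 11: RHS = 9, y in [3, 10]  -> 2 point(s)
  x = 12: RHS = 12, y in [5, 8]  -> 2 point(s)
Affine points: 13. Add the point at infinity: total = 14.

#E(F_13) = 14


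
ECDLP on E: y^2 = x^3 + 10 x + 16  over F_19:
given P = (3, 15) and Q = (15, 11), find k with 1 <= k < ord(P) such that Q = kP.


Enumerate multiples of P until we hit Q = (15, 11):
  1P = (3, 15)
  2P = (5, 18)
  3P = (18, 10)
  4P = (15, 8)
  5P = (2, 5)
  6P = (0, 15)
  7P = (16, 4)
  8P = (6, 8)
  9P = (7, 7)
  10P = (13, 5)
  11P = (4, 5)
  12P = (17, 11)
  13P = (8, 0)
  14P = (17, 8)
  15P = (4, 14)
  16P = (13, 14)
  17P = (7, 12)
  18P = (6, 11)
  19P = (16, 15)
  20P = (0, 4)
  21P = (2, 14)
  22P = (15, 11)
Match found at i = 22.

k = 22


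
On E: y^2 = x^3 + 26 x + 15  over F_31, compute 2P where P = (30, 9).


k = 2 = 10_2 (binary, LSB first: 01)
Double-and-add from P = (30, 9):
  bit 0 = 0: acc unchanged = O
  bit 1 = 1: acc = O + (20, 14) = (20, 14)

2P = (20, 14)


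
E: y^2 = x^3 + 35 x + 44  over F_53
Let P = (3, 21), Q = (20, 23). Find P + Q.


P != Q, so use the chord formula.
s = (y2 - y1) / (x2 - x1) = (2) / (17) mod 53 = 50
x3 = s^2 - x1 - x2 mod 53 = 50^2 - 3 - 20 = 39
y3 = s (x1 - x3) - y1 mod 53 = 50 * (3 - 39) - 21 = 34

P + Q = (39, 34)


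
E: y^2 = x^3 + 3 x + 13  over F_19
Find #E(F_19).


For each x in F_19, count y with y^2 = x^3 + 3 x + 13 mod 19:
  x = 1: RHS = 17, y in [6, 13]  -> 2 point(s)
  x = 3: RHS = 11, y in [7, 12]  -> 2 point(s)
  x = 5: RHS = 1, y in [1, 18]  -> 2 point(s)
  x = 6: RHS = 0, y in [0]  -> 1 point(s)
  x = 7: RHS = 16, y in [4, 15]  -> 2 point(s)
  x = 8: RHS = 17, y in [6, 13]  -> 2 point(s)
  x = 9: RHS = 9, y in [3, 16]  -> 2 point(s)
  x = 10: RHS = 17, y in [6, 13]  -> 2 point(s)
  x = 11: RHS = 9, y in [3, 16]  -> 2 point(s)
  x = 13: RHS = 7, y in [8, 11]  -> 2 point(s)
  x = 14: RHS = 6, y in [5, 14]  -> 2 point(s)
  x = 18: RHS = 9, y in [3, 16]  -> 2 point(s)
Affine points: 23. Add the point at infinity: total = 24.

#E(F_19) = 24


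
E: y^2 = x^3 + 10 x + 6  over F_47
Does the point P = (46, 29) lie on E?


Check whether y^2 = x^3 + 10 x + 6 (mod 47) for (x, y) = (46, 29).
LHS: y^2 = 29^2 mod 47 = 42
RHS: x^3 + 10 x + 6 = 46^3 + 10*46 + 6 mod 47 = 42
LHS = RHS

Yes, on the curve


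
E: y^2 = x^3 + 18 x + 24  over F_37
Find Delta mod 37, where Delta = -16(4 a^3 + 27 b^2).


4 a^3 + 27 b^2 = 4*18^3 + 27*24^2 = 23328 + 15552 = 38880
Delta = -16 * (38880) = -622080
Delta mod 37 = 1

Delta = 1 (mod 37)


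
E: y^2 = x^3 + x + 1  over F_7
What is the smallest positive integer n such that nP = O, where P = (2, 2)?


Compute successive multiples of P until we hit O:
  1P = (2, 2)
  2P = (0, 1)
  3P = (0, 6)
  4P = (2, 5)
  5P = O

ord(P) = 5


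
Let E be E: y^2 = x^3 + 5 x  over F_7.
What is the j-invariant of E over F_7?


Delta = -16(4 a^3 + 27 b^2) mod 7 = 1
-1728 * (4 a)^3 = -1728 * (4*5)^3 mod 7 = 6
j = 6 * 1^(-1) mod 7 = 6

j = 6 (mod 7)


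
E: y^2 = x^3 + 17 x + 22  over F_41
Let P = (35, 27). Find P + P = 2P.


Doubling: s = (3 x1^2 + a) / (2 y1)
s = (3*35^2 + 17) / (2*27) mod 41 = 38
x3 = s^2 - 2 x1 mod 41 = 38^2 - 2*35 = 21
y3 = s (x1 - x3) - y1 mod 41 = 38 * (35 - 21) - 27 = 13

2P = (21, 13)


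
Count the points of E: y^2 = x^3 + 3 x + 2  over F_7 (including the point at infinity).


For each x in F_7, count y with y^2 = x^3 + 3 x + 2 mod 7:
  x = 0: RHS = 2, y in [3, 4]  -> 2 point(s)
  x = 2: RHS = 2, y in [3, 4]  -> 2 point(s)
  x = 4: RHS = 1, y in [1, 6]  -> 2 point(s)
  x = 5: RHS = 2, y in [3, 4]  -> 2 point(s)
Affine points: 8. Add the point at infinity: total = 9.

#E(F_7) = 9


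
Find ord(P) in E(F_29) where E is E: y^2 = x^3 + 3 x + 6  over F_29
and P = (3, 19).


Compute successive multiples of P until we hit O:
  1P = (3, 19)
  2P = (18, 18)
  3P = (12, 28)
  4P = (15, 27)
  5P = (5, 28)
  6P = (5, 1)
  7P = (15, 2)
  8P = (12, 1)
  ... (continuing to 11P)
  11P = O

ord(P) = 11


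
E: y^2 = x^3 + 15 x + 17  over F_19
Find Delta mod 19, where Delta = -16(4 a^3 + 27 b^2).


4 a^3 + 27 b^2 = 4*15^3 + 27*17^2 = 13500 + 7803 = 21303
Delta = -16 * (21303) = -340848
Delta mod 19 = 12

Delta = 12 (mod 19)


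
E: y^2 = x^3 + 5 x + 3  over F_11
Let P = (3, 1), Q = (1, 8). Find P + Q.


P != Q, so use the chord formula.
s = (y2 - y1) / (x2 - x1) = (7) / (9) mod 11 = 2
x3 = s^2 - x1 - x2 mod 11 = 2^2 - 3 - 1 = 0
y3 = s (x1 - x3) - y1 mod 11 = 2 * (3 - 0) - 1 = 5

P + Q = (0, 5)


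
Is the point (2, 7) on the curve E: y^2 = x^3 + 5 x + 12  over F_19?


Check whether y^2 = x^3 + 5 x + 12 (mod 19) for (x, y) = (2, 7).
LHS: y^2 = 7^2 mod 19 = 11
RHS: x^3 + 5 x + 12 = 2^3 + 5*2 + 12 mod 19 = 11
LHS = RHS

Yes, on the curve


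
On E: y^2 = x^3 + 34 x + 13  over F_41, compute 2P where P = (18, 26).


Doubling: s = (3 x1^2 + a) / (2 y1)
s = (3*18^2 + 34) / (2*26) mod 41 = 2
x3 = s^2 - 2 x1 mod 41 = 2^2 - 2*18 = 9
y3 = s (x1 - x3) - y1 mod 41 = 2 * (18 - 9) - 26 = 33

2P = (9, 33)


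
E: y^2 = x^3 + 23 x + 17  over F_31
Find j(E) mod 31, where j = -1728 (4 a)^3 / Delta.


Delta = -16(4 a^3 + 27 b^2) mod 31 = 21
-1728 * (4 a)^3 = -1728 * (4*23)^3 mod 31 = 23
j = 23 * 21^(-1) mod 31 = 7

j = 7 (mod 31)


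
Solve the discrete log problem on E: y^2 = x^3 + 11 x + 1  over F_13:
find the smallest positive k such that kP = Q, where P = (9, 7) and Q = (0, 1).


Enumerate multiples of P until we hit Q = (0, 1):
  1P = (9, 7)
  2P = (5, 8)
  3P = (8, 9)
  4P = (0, 1)
Match found at i = 4.

k = 4


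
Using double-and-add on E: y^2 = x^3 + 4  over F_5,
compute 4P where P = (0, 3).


k = 4 = 100_2 (binary, LSB first: 001)
Double-and-add from P = (0, 3):
  bit 0 = 0: acc unchanged = O
  bit 1 = 0: acc unchanged = O
  bit 2 = 1: acc = O + (0, 3) = (0, 3)

4P = (0, 3)


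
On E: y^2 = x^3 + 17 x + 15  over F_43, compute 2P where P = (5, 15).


Doubling: s = (3 x1^2 + a) / (2 y1)
s = (3*5^2 + 17) / (2*15) mod 43 = 26
x3 = s^2 - 2 x1 mod 43 = 26^2 - 2*5 = 21
y3 = s (x1 - x3) - y1 mod 43 = 26 * (5 - 21) - 15 = 42

2P = (21, 42)


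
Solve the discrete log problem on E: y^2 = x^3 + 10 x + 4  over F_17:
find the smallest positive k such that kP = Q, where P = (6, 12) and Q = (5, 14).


Enumerate multiples of P until we hit Q = (5, 14):
  1P = (6, 12)
  2P = (13, 6)
  3P = (14, 7)
  4P = (12, 13)
  5P = (8, 16)
  6P = (7, 3)
  7P = (0, 2)
  8P = (10, 4)
  9P = (5, 3)
  10P = (2, 7)
  11P = (1, 7)
  12P = (11, 0)
  13P = (1, 10)
  14P = (2, 10)
  15P = (5, 14)
Match found at i = 15.

k = 15


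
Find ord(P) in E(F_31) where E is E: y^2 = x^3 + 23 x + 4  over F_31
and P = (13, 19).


Compute successive multiples of P until we hit O:
  1P = (13, 19)
  2P = (21, 13)
  3P = (15, 29)
  4P = (28, 30)
  5P = (9, 17)
  6P = (17, 10)
  7P = (8, 24)
  8P = (11, 10)
  ... (continuing to 35P)
  35P = O

ord(P) = 35


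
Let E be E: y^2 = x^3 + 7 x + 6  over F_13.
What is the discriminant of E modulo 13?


4 a^3 + 27 b^2 = 4*7^3 + 27*6^2 = 1372 + 972 = 2344
Delta = -16 * (2344) = -37504
Delta mod 13 = 1

Delta = 1 (mod 13)


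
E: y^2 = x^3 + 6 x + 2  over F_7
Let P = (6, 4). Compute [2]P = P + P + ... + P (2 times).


k = 2 = 10_2 (binary, LSB first: 01)
Double-and-add from P = (6, 4):
  bit 0 = 0: acc unchanged = O
  bit 1 = 1: acc = O + (6, 3) = (6, 3)

2P = (6, 3)


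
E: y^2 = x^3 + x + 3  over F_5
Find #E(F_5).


For each x in F_5, count y with y^2 = x^3 + 1 x + 3 mod 5:
  x = 1: RHS = 0, y in [0]  -> 1 point(s)
  x = 4: RHS = 1, y in [1, 4]  -> 2 point(s)
Affine points: 3. Add the point at infinity: total = 4.

#E(F_5) = 4


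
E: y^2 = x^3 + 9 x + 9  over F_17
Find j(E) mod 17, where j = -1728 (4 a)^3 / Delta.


Delta = -16(4 a^3 + 27 b^2) mod 17 = 3
-1728 * (4 a)^3 = -1728 * (4*9)^3 mod 17 = 14
j = 14 * 3^(-1) mod 17 = 16

j = 16 (mod 17)


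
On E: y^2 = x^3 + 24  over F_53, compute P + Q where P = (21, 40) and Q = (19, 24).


P != Q, so use the chord formula.
s = (y2 - y1) / (x2 - x1) = (37) / (51) mod 53 = 8
x3 = s^2 - x1 - x2 mod 53 = 8^2 - 21 - 19 = 24
y3 = s (x1 - x3) - y1 mod 53 = 8 * (21 - 24) - 40 = 42

P + Q = (24, 42)


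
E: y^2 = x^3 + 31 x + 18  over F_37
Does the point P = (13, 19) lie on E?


Check whether y^2 = x^3 + 31 x + 18 (mod 37) for (x, y) = (13, 19).
LHS: y^2 = 19^2 mod 37 = 28
RHS: x^3 + 31 x + 18 = 13^3 + 31*13 + 18 mod 37 = 28
LHS = RHS

Yes, on the curve


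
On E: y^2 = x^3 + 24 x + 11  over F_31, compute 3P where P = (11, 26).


k = 3 = 11_2 (binary, LSB first: 11)
Double-and-add from P = (11, 26):
  bit 0 = 1: acc = O + (11, 26) = (11, 26)
  bit 1 = 1: acc = (11, 26) + (19, 17) = (26, 18)

3P = (26, 18)


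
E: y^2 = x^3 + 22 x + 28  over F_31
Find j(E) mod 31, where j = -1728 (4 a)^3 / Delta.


Delta = -16(4 a^3 + 27 b^2) mod 31 = 19
-1728 * (4 a)^3 = -1728 * (4*22)^3 mod 31 = 23
j = 23 * 19^(-1) mod 31 = 11

j = 11 (mod 31)


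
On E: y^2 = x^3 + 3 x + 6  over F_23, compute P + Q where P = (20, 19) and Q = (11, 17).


P != Q, so use the chord formula.
s = (y2 - y1) / (x2 - x1) = (21) / (14) mod 23 = 13
x3 = s^2 - x1 - x2 mod 23 = 13^2 - 20 - 11 = 0
y3 = s (x1 - x3) - y1 mod 23 = 13 * (20 - 0) - 19 = 11

P + Q = (0, 11)


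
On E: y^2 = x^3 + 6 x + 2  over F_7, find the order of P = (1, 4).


Compute successive multiples of P until we hit O:
  1P = (1, 4)
  2P = (2, 1)
  3P = (6, 4)
  4P = (0, 3)
  5P = (0, 4)
  6P = (6, 3)
  7P = (2, 6)
  8P = (1, 3)
  ... (continuing to 9P)
  9P = O

ord(P) = 9


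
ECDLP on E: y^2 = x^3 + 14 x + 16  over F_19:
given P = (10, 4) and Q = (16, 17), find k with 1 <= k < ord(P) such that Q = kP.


Enumerate multiples of P until we hit Q = (16, 17):
  1P = (10, 4)
  2P = (16, 17)
Match found at i = 2.

k = 2


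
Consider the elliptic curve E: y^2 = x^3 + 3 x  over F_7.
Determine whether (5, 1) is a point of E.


Check whether y^2 = x^3 + 3 x + 0 (mod 7) for (x, y) = (5, 1).
LHS: y^2 = 1^2 mod 7 = 1
RHS: x^3 + 3 x + 0 = 5^3 + 3*5 + 0 mod 7 = 0
LHS != RHS

No, not on the curve


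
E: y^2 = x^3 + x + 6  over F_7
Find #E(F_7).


For each x in F_7, count y with y^2 = x^3 + 1 x + 6 mod 7:
  x = 1: RHS = 1, y in [1, 6]  -> 2 point(s)
  x = 2: RHS = 2, y in [3, 4]  -> 2 point(s)
  x = 3: RHS = 1, y in [1, 6]  -> 2 point(s)
  x = 4: RHS = 4, y in [2, 5]  -> 2 point(s)
  x = 6: RHS = 4, y in [2, 5]  -> 2 point(s)
Affine points: 10. Add the point at infinity: total = 11.

#E(F_7) = 11


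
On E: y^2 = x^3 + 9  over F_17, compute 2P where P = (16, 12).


Doubling: s = (3 x1^2 + a) / (2 y1)
s = (3*16^2 + 0) / (2*12) mod 17 = 15
x3 = s^2 - 2 x1 mod 17 = 15^2 - 2*16 = 6
y3 = s (x1 - x3) - y1 mod 17 = 15 * (16 - 6) - 12 = 2

2P = (6, 2)


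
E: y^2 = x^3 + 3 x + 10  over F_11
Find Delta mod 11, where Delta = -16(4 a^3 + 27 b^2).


4 a^3 + 27 b^2 = 4*3^3 + 27*10^2 = 108 + 2700 = 2808
Delta = -16 * (2808) = -44928
Delta mod 11 = 7

Delta = 7 (mod 11)


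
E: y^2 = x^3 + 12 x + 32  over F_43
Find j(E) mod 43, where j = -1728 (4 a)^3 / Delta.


Delta = -16(4 a^3 + 27 b^2) mod 43 = 20
-1728 * (4 a)^3 = -1728 * (4*12)^3 mod 43 = 32
j = 32 * 20^(-1) mod 43 = 36

j = 36 (mod 43)


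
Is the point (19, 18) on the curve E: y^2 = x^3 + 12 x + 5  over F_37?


Check whether y^2 = x^3 + 12 x + 5 (mod 37) for (x, y) = (19, 18).
LHS: y^2 = 18^2 mod 37 = 28
RHS: x^3 + 12 x + 5 = 19^3 + 12*19 + 5 mod 37 = 25
LHS != RHS

No, not on the curve


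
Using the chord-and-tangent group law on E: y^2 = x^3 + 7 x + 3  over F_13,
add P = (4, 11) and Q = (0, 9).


P != Q, so use the chord formula.
s = (y2 - y1) / (x2 - x1) = (11) / (9) mod 13 = 7
x3 = s^2 - x1 - x2 mod 13 = 7^2 - 4 - 0 = 6
y3 = s (x1 - x3) - y1 mod 13 = 7 * (4 - 6) - 11 = 1

P + Q = (6, 1)


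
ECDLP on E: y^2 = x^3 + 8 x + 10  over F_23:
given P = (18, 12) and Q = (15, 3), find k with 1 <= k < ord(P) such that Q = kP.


Enumerate multiples of P until we hit Q = (15, 3):
  1P = (18, 12)
  2P = (22, 1)
  3P = (15, 20)
  4P = (15, 3)
Match found at i = 4.

k = 4


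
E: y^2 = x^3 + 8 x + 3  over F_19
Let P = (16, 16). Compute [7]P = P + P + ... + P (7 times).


k = 7 = 111_2 (binary, LSB first: 111)
Double-and-add from P = (16, 16):
  bit 0 = 1: acc = O + (16, 16) = (16, 16)
  bit 1 = 1: acc = (16, 16) + (11, 15) = (8, 16)
  bit 2 = 1: acc = (8, 16) + (14, 3) = (17, 13)

7P = (17, 13)


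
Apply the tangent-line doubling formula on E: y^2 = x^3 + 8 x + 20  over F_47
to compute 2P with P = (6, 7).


Doubling: s = (3 x1^2 + a) / (2 y1)
s = (3*6^2 + 8) / (2*7) mod 47 = 15
x3 = s^2 - 2 x1 mod 47 = 15^2 - 2*6 = 25
y3 = s (x1 - x3) - y1 mod 47 = 15 * (6 - 25) - 7 = 37

2P = (25, 37)


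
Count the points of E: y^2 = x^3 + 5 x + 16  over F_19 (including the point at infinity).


For each x in F_19, count y with y^2 = x^3 + 5 x + 16 mod 19:
  x = 0: RHS = 16, y in [4, 15]  -> 2 point(s)
  x = 3: RHS = 1, y in [1, 18]  -> 2 point(s)
  x = 4: RHS = 5, y in [9, 10]  -> 2 point(s)
  x = 8: RHS = 17, y in [6, 13]  -> 2 point(s)
  x = 9: RHS = 11, y in [7, 12]  -> 2 point(s)
  x = 13: RHS = 17, y in [6, 13]  -> 2 point(s)
  x = 17: RHS = 17, y in [6, 13]  -> 2 point(s)
Affine points: 14. Add the point at infinity: total = 15.

#E(F_19) = 15


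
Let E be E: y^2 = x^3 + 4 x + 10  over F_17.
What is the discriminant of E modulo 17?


4 a^3 + 27 b^2 = 4*4^3 + 27*10^2 = 256 + 2700 = 2956
Delta = -16 * (2956) = -47296
Delta mod 17 = 15

Delta = 15 (mod 17)


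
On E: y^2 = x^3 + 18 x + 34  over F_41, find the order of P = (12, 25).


Compute successive multiples of P until we hit O:
  1P = (12, 25)
  2P = (16, 21)
  3P = (14, 18)
  4P = (17, 13)
  5P = (3, 19)
  6P = (31, 17)
  7P = (31, 24)
  8P = (3, 22)
  ... (continuing to 13P)
  13P = O

ord(P) = 13


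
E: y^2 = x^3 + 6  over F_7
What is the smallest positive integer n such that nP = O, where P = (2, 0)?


Compute successive multiples of P until we hit O:
  1P = (2, 0)
  2P = O

ord(P) = 2


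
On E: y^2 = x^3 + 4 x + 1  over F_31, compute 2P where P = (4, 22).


Doubling: s = (3 x1^2 + a) / (2 y1)
s = (3*4^2 + 4) / (2*22) mod 31 = 4
x3 = s^2 - 2 x1 mod 31 = 4^2 - 2*4 = 8
y3 = s (x1 - x3) - y1 mod 31 = 4 * (4 - 8) - 22 = 24

2P = (8, 24)


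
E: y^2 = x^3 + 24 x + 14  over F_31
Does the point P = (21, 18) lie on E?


Check whether y^2 = x^3 + 24 x + 14 (mod 31) for (x, y) = (21, 18).
LHS: y^2 = 18^2 mod 31 = 14
RHS: x^3 + 24 x + 14 = 21^3 + 24*21 + 14 mod 31 = 14
LHS = RHS

Yes, on the curve


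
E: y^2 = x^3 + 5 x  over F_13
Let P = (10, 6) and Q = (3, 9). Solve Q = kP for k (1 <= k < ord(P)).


Enumerate multiples of P until we hit Q = (3, 9):
  1P = (10, 6)
  2P = (3, 4)
  3P = (3, 9)
Match found at i = 3.

k = 3


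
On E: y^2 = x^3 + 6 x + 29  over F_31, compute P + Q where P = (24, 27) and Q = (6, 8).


P != Q, so use the chord formula.
s = (y2 - y1) / (x2 - x1) = (12) / (13) mod 31 = 20
x3 = s^2 - x1 - x2 mod 31 = 20^2 - 24 - 6 = 29
y3 = s (x1 - x3) - y1 mod 31 = 20 * (24 - 29) - 27 = 28

P + Q = (29, 28)


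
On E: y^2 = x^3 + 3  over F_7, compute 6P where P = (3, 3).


k = 6 = 110_2 (binary, LSB first: 011)
Double-and-add from P = (3, 3):
  bit 0 = 0: acc unchanged = O
  bit 1 = 1: acc = O + (2, 5) = (2, 5)
  bit 2 = 1: acc = (2, 5) + (5, 4) = (4, 5)

6P = (4, 5)


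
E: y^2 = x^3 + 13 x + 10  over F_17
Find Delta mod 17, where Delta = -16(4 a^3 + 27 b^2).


4 a^3 + 27 b^2 = 4*13^3 + 27*10^2 = 8788 + 2700 = 11488
Delta = -16 * (11488) = -183808
Delta mod 17 = 13

Delta = 13 (mod 17)


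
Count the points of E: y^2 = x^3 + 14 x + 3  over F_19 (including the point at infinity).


For each x in F_19, count y with y^2 = x^3 + 14 x + 3 mod 19:
  x = 2: RHS = 1, y in [1, 18]  -> 2 point(s)
  x = 4: RHS = 9, y in [3, 16]  -> 2 point(s)
  x = 7: RHS = 7, y in [8, 11]  -> 2 point(s)
  x = 8: RHS = 0, y in [0]  -> 1 point(s)
  x = 11: RHS = 6, y in [5, 14]  -> 2 point(s)
  x = 13: RHS = 7, y in [8, 11]  -> 2 point(s)
  x = 14: RHS = 17, y in [6, 13]  -> 2 point(s)
  x = 15: RHS = 16, y in [4, 15]  -> 2 point(s)
  x = 17: RHS = 5, y in [9, 10]  -> 2 point(s)
  x = 18: RHS = 7, y in [8, 11]  -> 2 point(s)
Affine points: 19. Add the point at infinity: total = 20.

#E(F_19) = 20


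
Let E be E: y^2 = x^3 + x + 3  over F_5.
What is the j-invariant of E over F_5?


Delta = -16(4 a^3 + 27 b^2) mod 5 = 3
-1728 * (4 a)^3 = -1728 * (4*1)^3 mod 5 = 3
j = 3 * 3^(-1) mod 5 = 1

j = 1 (mod 5)


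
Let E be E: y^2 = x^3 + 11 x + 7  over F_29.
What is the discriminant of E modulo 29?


4 a^3 + 27 b^2 = 4*11^3 + 27*7^2 = 5324 + 1323 = 6647
Delta = -16 * (6647) = -106352
Delta mod 29 = 20

Delta = 20 (mod 29)


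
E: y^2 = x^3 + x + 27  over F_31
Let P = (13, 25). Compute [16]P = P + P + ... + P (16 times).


k = 16 = 10000_2 (binary, LSB first: 00001)
Double-and-add from P = (13, 25):
  bit 0 = 0: acc unchanged = O
  bit 1 = 0: acc unchanged = O
  bit 2 = 0: acc unchanged = O
  bit 3 = 0: acc unchanged = O
  bit 4 = 1: acc = O + (22, 23) = (22, 23)

16P = (22, 23)


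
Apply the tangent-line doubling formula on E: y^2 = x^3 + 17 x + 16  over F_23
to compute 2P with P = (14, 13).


Doubling: s = (3 x1^2 + a) / (2 y1)
s = (3*14^2 + 17) / (2*13) mod 23 = 10
x3 = s^2 - 2 x1 mod 23 = 10^2 - 2*14 = 3
y3 = s (x1 - x3) - y1 mod 23 = 10 * (14 - 3) - 13 = 5

2P = (3, 5)


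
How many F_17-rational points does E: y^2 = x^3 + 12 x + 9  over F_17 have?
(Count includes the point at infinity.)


For each x in F_17, count y with y^2 = x^3 + 12 x + 9 mod 17:
  x = 0: RHS = 9, y in [3, 14]  -> 2 point(s)
  x = 3: RHS = 4, y in [2, 15]  -> 2 point(s)
  x = 4: RHS = 2, y in [6, 11]  -> 2 point(s)
  x = 6: RHS = 8, y in [5, 12]  -> 2 point(s)
  x = 9: RHS = 13, y in [8, 9]  -> 2 point(s)
  x = 13: RHS = 16, y in [4, 13]  -> 2 point(s)
  x = 16: RHS = 13, y in [8, 9]  -> 2 point(s)
Affine points: 14. Add the point at infinity: total = 15.

#E(F_17) = 15


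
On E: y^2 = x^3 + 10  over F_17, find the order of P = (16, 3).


Compute successive multiples of P until we hit O:
  1P = (16, 3)
  2P = (15, 6)
  3P = (12, 2)
  4P = (5, 4)
  5P = (5, 13)
  6P = (12, 15)
  7P = (15, 11)
  8P = (16, 14)
  ... (continuing to 9P)
  9P = O

ord(P) = 9


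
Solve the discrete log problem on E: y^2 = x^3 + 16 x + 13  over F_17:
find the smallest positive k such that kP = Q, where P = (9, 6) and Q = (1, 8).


Enumerate multiples of P until we hit Q = (1, 8):
  1P = (9, 6)
  2P = (1, 8)
Match found at i = 2.

k = 2


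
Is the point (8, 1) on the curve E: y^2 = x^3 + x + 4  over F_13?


Check whether y^2 = x^3 + 1 x + 4 (mod 13) for (x, y) = (8, 1).
LHS: y^2 = 1^2 mod 13 = 1
RHS: x^3 + 1 x + 4 = 8^3 + 1*8 + 4 mod 13 = 4
LHS != RHS

No, not on the curve


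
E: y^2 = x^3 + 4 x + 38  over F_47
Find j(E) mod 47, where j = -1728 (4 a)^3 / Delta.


Delta = -16(4 a^3 + 27 b^2) mod 47 = 16
-1728 * (4 a)^3 = -1728 * (4*4)^3 mod 47 = 30
j = 30 * 16^(-1) mod 47 = 43

j = 43 (mod 47)


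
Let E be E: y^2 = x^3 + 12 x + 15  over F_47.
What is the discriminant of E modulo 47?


4 a^3 + 27 b^2 = 4*12^3 + 27*15^2 = 6912 + 6075 = 12987
Delta = -16 * (12987) = -207792
Delta mod 47 = 42

Delta = 42 (mod 47)


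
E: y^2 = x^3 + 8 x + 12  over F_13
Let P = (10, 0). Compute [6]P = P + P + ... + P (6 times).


k = 6 = 110_2 (binary, LSB first: 011)
Double-and-add from P = (10, 0):
  bit 0 = 0: acc unchanged = O
  bit 1 = 1: acc = O + O = O
  bit 2 = 1: acc = O + O = O

6P = O


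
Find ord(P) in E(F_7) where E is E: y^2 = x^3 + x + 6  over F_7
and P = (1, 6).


Compute successive multiples of P until we hit O:
  1P = (1, 6)
  2P = (2, 3)
  3P = (6, 2)
  4P = (4, 2)
  5P = (3, 6)
  6P = (3, 1)
  7P = (4, 5)
  8P = (6, 5)
  ... (continuing to 11P)
  11P = O

ord(P) = 11


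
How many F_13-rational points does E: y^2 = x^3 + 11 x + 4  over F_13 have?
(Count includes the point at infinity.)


For each x in F_13, count y with y^2 = x^3 + 11 x + 4 mod 13:
  x = 0: RHS = 4, y in [2, 11]  -> 2 point(s)
  x = 1: RHS = 3, y in [4, 9]  -> 2 point(s)
  x = 3: RHS = 12, y in [5, 8]  -> 2 point(s)
  x = 6: RHS = 0, y in [0]  -> 1 point(s)
  x = 9: RHS = 0, y in [0]  -> 1 point(s)
  x = 10: RHS = 9, y in [3, 10]  -> 2 point(s)
  x = 11: RHS = 0, y in [0]  -> 1 point(s)
Affine points: 11. Add the point at infinity: total = 12.

#E(F_13) = 12


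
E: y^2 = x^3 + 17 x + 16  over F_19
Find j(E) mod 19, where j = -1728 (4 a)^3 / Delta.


Delta = -16(4 a^3 + 27 b^2) mod 19 = 6
-1728 * (4 a)^3 = -1728 * (4*17)^3 mod 19 = 1
j = 1 * 6^(-1) mod 19 = 16

j = 16 (mod 19)


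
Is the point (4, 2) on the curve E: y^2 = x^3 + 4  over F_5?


Check whether y^2 = x^3 + 0 x + 4 (mod 5) for (x, y) = (4, 2).
LHS: y^2 = 2^2 mod 5 = 4
RHS: x^3 + 0 x + 4 = 4^3 + 0*4 + 4 mod 5 = 3
LHS != RHS

No, not on the curve


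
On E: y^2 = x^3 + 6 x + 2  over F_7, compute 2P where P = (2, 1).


Doubling: s = (3 x1^2 + a) / (2 y1)
s = (3*2^2 + 6) / (2*1) mod 7 = 2
x3 = s^2 - 2 x1 mod 7 = 2^2 - 2*2 = 0
y3 = s (x1 - x3) - y1 mod 7 = 2 * (2 - 0) - 1 = 3

2P = (0, 3)


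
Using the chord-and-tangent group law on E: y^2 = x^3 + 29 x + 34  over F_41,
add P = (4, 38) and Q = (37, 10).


P != Q, so use the chord formula.
s = (y2 - y1) / (x2 - x1) = (13) / (33) mod 41 = 24
x3 = s^2 - x1 - x2 mod 41 = 24^2 - 4 - 37 = 2
y3 = s (x1 - x3) - y1 mod 41 = 24 * (4 - 2) - 38 = 10

P + Q = (2, 10)


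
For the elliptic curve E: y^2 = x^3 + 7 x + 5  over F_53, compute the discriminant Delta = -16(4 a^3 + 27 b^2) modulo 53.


4 a^3 + 27 b^2 = 4*7^3 + 27*5^2 = 1372 + 675 = 2047
Delta = -16 * (2047) = -32752
Delta mod 53 = 2

Delta = 2 (mod 53)


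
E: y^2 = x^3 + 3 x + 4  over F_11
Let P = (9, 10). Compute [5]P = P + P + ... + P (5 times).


k = 5 = 101_2 (binary, LSB first: 101)
Double-and-add from P = (9, 10):
  bit 0 = 1: acc = O + (9, 10) = (9, 10)
  bit 1 = 0: acc unchanged = (9, 10)
  bit 2 = 1: acc = (9, 10) + (0, 2) = (7, 4)

5P = (7, 4)


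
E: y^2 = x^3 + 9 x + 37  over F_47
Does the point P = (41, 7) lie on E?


Check whether y^2 = x^3 + 9 x + 37 (mod 47) for (x, y) = (41, 7).
LHS: y^2 = 7^2 mod 47 = 2
RHS: x^3 + 9 x + 37 = 41^3 + 9*41 + 37 mod 47 = 2
LHS = RHS

Yes, on the curve
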